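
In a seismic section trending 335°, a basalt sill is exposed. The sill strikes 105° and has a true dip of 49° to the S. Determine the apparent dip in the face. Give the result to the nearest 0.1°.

41.4°

Angle between strike (105°) and section (335°): β = 50°.
tan(apparent dip) = tan 49° · sin 50° = 0.8812
apparent dip = arctan 0.8812 = 41.39°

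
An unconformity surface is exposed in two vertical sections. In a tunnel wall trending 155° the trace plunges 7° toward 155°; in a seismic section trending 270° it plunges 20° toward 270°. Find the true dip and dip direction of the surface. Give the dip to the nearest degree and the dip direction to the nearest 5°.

Each apparent-dip line lies in the plane. As unit vectors (x east, y north, z up), v₁ plunges 7°→155° and v₂ plunges 20°→270°.
Cross product v₁ × v₂ gives the pole to the plane: n ∝ (-0.308, -0.258, 0.845).
Dip δ = arctan(|n_h|/n_z) = arctan(0.402/0.845) = 25.4°.
Dip direction = azimuth of (n_x, n_y) = atan2(-0.308, -0.258) = 230°.

true dip 25°, dip direction 230°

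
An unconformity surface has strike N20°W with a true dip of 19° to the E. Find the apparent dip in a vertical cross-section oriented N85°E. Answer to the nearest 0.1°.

18.4°

The section lies 75° from the strike.
tan α = tan 19° × sin 75° = 0.3443 × 0.9659 = 0.3326
apparent dip = arctan 0.3326 = 18.40°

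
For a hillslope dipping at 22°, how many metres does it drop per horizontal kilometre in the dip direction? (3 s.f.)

404 m

drop per km = 1000 × tan 22° = 1000 × 0.4040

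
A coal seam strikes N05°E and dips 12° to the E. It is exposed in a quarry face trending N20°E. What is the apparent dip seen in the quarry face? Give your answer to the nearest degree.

The strike is N05°E and the section trends N20°E; the acute angle between them is β = 15°.
tan(apparent dip) = tan 12° · sin 15° = 0.0550
apparent dip = arctan 0.0550 = 3.15°

3°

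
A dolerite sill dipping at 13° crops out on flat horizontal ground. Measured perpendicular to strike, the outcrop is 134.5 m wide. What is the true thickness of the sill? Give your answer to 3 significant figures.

30.3 m

True thickness t = w · sin(dip) = 134.5 × sin 13°
t = 134.5 × 0.2250 = 30.256 m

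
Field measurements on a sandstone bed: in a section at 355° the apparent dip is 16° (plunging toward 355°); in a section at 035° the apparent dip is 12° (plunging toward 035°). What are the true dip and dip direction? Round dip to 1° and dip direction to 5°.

The two traces are lines in the plane: v₁ = (sin 355°·cos 16°, cos 355°·cos 16°, −sin 16°), v₂ = (sin 35°·cos 12°, cos 35°·cos 12°, −sin 12°).
Cross product v₁ × v₂ gives the pole to the plane: n ∝ (-0.022, 0.172, 0.604).
True dip = arccos(n_z / |n|) = arccos(0.9612) = 16.0°.
Dip direction = atan2(-0.022, 0.172) = 353° (azimuth of n's horizontal projection).

true dip 16°, dip direction 355°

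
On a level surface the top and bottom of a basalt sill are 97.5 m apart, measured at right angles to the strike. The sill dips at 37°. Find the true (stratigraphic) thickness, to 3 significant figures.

True thickness t = w · sin(dip) = 97.5 × sin 37°
t = 97.5 × 0.6018 = 58.677 m

58.7 m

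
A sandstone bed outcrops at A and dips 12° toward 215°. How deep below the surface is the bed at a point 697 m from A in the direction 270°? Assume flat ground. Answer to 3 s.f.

The hole lies 55° from the dip direction, so the down-dip offset is 697 × cos 55° = 399.78 m.
Depth = down-dip offset × tan(dip) = 399.78 × tan 12° = 399.78 × 0.2126
Depth = 84.98 m

85.0 m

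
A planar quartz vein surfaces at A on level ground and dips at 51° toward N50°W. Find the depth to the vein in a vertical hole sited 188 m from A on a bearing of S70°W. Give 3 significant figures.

The hole lies 60° from the dip direction, so the down-dip offset is 188 × cos 60° = 94.00 m.
Depth = down-dip offset × tan(dip) = 94.00 × tan 51° = 94.00 × 1.2349
Depth = 116.08 m

116 m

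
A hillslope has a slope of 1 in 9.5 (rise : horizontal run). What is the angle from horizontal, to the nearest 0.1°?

tan θ = 1/9.5 = 0.1053
θ = arctan(0.1053) = 6.01°

6.0°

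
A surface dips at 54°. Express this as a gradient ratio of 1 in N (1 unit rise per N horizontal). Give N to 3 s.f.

1 : N means tan θ = 1/N, so N = 1/tan 54° = 1/1.3764

1 in 0.727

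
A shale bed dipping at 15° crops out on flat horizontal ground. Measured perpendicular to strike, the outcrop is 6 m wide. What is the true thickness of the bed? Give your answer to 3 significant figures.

1.55 m

True thickness t = w · sin(dip) = 6 × sin 15°
t = 6 × 0.2588 = 1.553 m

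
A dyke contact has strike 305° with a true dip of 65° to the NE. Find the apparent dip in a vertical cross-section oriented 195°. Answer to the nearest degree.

64°

The strike is 305° and the section trends 195°; the acute angle between them is β = 70°.
tan(apparent dip) = tan 65° · sin 70° = 2.0152
α = arctan(2.0152) = 63.61°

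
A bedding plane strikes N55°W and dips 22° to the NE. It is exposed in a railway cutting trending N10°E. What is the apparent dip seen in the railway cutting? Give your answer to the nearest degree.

Angle between strike (N55°W) and section (N10°E): β = 65°.
tan α = tan 22° × sin 65° = 0.4040 × 0.9063 = 0.3662
α = arctan(0.3662) = 20.11°

20°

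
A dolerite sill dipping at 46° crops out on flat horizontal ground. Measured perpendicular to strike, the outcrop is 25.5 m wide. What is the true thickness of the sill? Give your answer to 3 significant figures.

18.3 m

True thickness t = w · sin(dip) = 25.5 × sin 46°
t = 25.5 × 0.7193 = 18.343 m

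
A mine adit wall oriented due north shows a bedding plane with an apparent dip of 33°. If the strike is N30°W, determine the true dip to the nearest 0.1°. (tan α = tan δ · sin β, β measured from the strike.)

52.4°

β = acute angle between strike N30°W and section due north = 30°.
tan(true dip) = tan 33° / sin 30° = 1.2988
true dip = arctan 1.2988 = 52.41°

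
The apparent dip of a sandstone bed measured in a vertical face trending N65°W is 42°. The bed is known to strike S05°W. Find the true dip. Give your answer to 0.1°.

The section is 70° from the strike.
tan δ = tan α / sin β = tan 42° / sin 70° = 0.9004 / 0.9397 = 0.9582
δ = arctan(0.9582) = 43.78°

43.8°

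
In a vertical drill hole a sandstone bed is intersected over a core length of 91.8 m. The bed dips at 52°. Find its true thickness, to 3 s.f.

56.5 m

True thickness t = h · cos(dip) = 91.8 × cos 52°
t = 91.8 × 0.6157 = 56.518 m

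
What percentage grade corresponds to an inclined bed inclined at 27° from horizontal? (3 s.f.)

grade % = 100 × tan 27° = 100 × 0.5095

51.0%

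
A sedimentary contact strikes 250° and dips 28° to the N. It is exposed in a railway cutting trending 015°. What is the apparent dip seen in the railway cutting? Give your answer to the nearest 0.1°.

23.5°

The section lies 55° from the strike.
tan(apparent dip) = tan 28° · sin 55° = 0.4356
α = arctan(0.4356) = 23.54°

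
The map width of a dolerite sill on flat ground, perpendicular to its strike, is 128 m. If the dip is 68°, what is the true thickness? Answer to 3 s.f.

True thickness t = w · sin(dip) = 128 × sin 68°
t = 128 × 0.9272 = 118.680 m

119 m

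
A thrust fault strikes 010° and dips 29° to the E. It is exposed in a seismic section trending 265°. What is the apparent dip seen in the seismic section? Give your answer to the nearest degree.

28°

The section lies 75° from the strike.
tan(apparent dip) = tan 29° · sin 75° = 0.5354
apparent dip = arctan 0.5354 = 28.17°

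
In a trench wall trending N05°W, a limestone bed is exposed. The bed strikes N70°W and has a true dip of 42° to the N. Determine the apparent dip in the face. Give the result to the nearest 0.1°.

The strike is N70°W and the section trends N05°W; the acute angle between them is β = 65°.
tan(apparent dip) = tan 42° · sin 65° = 0.8160
α = arctan(0.8160) = 39.22°

39.2°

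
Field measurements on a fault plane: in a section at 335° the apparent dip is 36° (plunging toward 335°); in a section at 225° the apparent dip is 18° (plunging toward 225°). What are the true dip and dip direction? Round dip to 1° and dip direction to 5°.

Represent each trace as a vector plunging at its apparent dip toward its trend (east-north-up frame): v₁ = (-0.342, 0.733, -0.588), v₂ = (-0.672, -0.672, -0.309).
Cross product v₁ × v₂ gives the pole to the plane: n ∝ (-0.622, 0.290, 0.723).
True dip = arccos(n_z / |n|) = arccos(0.7254) = 43.5°.
Dip direction = azimuth of (n_x, n_y) = atan2(-0.622, 0.290) = 295°.

true dip 43°, dip direction 295°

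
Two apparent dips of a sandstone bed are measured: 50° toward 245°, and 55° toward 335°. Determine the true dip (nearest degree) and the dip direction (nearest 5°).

The two traces are lines in the plane: v₁ = (sin 245°·cos 50°, cos 245°·cos 50°, −sin 50°), v₂ = (sin 335°·cos 55°, cos 335°·cos 55°, −sin 55°).
Cross product v₁ × v₂ gives the pole to the plane: n ∝ (-0.621, 0.292, 0.369).
True dip = arccos(n_z / |n|) = arccos(0.4735) = 61.7°.
Dip direction = atan2(-0.621, 0.292) = 295° (azimuth of n's horizontal projection).

true dip 62°, dip direction 295°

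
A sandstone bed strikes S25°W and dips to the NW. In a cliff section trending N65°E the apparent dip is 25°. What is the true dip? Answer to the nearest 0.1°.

36.0°

β = acute angle between strike S25°W and section N65°E = 40°.
tan δ = tan α / sin β = tan 25° / sin 40° = 0.4663 / 0.6428 = 0.7254
true dip = arctan 0.7254 = 35.96°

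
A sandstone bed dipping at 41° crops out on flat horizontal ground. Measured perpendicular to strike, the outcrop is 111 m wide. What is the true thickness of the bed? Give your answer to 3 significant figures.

72.8 m

True thickness t = w · sin(dip) = 111 × sin 41°
t = 111 × 0.6561 = 72.823 m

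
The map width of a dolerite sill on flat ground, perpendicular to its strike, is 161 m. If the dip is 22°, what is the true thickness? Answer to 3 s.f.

60.3 m

True thickness t = w · sin(dip) = 161 × sin 22°
t = 161 × 0.3746 = 60.312 m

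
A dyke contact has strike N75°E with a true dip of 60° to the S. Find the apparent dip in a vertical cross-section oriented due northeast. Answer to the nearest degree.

41°

Angle between strike (N75°E) and section (due northeast): β = 30°.
tan(apparent dip) = tan 60° · sin 30° = 0.8660
α = arctan(0.8660) = 40.89°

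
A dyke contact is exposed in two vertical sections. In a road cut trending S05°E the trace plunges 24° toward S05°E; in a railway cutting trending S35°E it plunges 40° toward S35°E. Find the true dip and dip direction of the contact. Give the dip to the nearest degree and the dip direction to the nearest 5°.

The two traces are lines in the plane: v₁ = (sin 175°·cos 24°, cos 175°·cos 24°, −sin 24°), v₂ = (sin 145°·cos 40°, cos 145°·cos 40°, −sin 40°).
The plane normal is n = v₁ × v₂ ∝ (0.330, -0.128, 0.350).
True dip = arccos(n_z / |n|) = arccos(0.7034) = 45.3°.
Dip direction = atan2(0.330, -0.128) = 111° (azimuth of n's horizontal projection).

true dip 45°, dip direction 110°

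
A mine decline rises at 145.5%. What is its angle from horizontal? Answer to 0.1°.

tan θ = 145.5/100 = 1.4550
θ = arctan(1.4550) = 55.50°

55.5°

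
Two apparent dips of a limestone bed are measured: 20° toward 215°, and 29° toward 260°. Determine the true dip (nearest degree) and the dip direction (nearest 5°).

true dip 29°, dip direction 265°

Represent each trace as a vector plunging at its apparent dip toward its trend (east-north-up frame): v₁ = (-0.539, -0.770, -0.342), v₂ = (-0.861, -0.152, -0.485).
n = v₁ × v₂ = (-0.321, -0.033, 0.581) (taken with n_z > 0).
True dip = arccos(n_z / |n|) = arccos(0.8741) = 29.1°.
Dip direction = atan2(-0.321, -0.033) = 264° (azimuth of n's horizontal projection).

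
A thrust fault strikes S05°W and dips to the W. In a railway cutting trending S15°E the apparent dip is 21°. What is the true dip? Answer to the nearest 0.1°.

The section is 20° from the strike.
tan δ = tan α / sin β = tan 21° / sin 20° = 0.3839 / 0.3420 = 1.1223
δ = arctan(1.1223) = 48.30°

48.3°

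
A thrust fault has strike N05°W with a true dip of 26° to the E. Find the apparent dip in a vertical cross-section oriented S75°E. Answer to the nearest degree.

The strike is N05°W and the section trends S75°E; the acute angle between them is β = 70°.
tan(apparent dip) = tan 26° · sin 70° = 0.4583
apparent dip = arctan 0.4583 = 24.62°

25°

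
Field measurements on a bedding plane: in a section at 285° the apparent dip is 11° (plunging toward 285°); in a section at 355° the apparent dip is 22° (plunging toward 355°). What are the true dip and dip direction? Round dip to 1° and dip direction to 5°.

Each apparent-dip line lies in the plane. As unit vectors (x east, y north, z up), v₁ plunges 11°→285° and v₂ plunges 22°→355°.
Cross product v₁ × v₂ gives the pole to the plane: n ∝ (-0.081, 0.340, 0.855).
Dip δ = arctan(|n_h|/n_z) = arctan(0.349/0.855) = 22.2°.
Dip direction = azimuth of (n_x, n_y) = atan2(-0.081, 0.340) = 347°.

true dip 22°, dip direction 345°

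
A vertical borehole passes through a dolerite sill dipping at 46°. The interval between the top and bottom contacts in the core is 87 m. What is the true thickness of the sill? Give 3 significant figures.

True thickness t = h · cos(dip) = 87 × cos 46°
t = 87 × 0.6947 = 60.435 m

60.4 m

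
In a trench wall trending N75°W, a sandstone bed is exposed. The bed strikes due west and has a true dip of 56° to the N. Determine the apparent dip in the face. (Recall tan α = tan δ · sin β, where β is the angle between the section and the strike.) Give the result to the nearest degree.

21°

The strike is due west and the section trends N75°W; the acute angle between them is β = 15°.
tan α = tan 56° × sin 15° = 1.4826 × 0.2588 = 0.3837
apparent dip = arctan 0.3837 = 20.99°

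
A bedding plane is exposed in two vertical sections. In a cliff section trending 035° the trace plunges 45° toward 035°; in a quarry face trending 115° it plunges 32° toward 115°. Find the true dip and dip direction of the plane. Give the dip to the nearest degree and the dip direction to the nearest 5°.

Each apparent-dip line lies in the plane. As unit vectors (x east, y north, z up), v₁ plunges 45°→035° and v₂ plunges 32°→115°.
Cross product v₁ × v₂ gives the pole to the plane: n ∝ (0.560, 0.329, 0.591).
tan δ = √(n_x²+n_y²)/n_z = 0.650/0.591, so δ = 47.7°.
Dip direction = azimuth of (n_x, n_y) = atan2(0.560, 0.329) = 60°.

true dip 48°, dip direction 060°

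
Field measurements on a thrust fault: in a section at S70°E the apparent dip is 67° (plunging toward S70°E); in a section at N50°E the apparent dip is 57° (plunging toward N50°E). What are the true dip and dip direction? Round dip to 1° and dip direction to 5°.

true dip 67°, dip direction 100°

Represent each trace as a vector plunging at its apparent dip toward its trend (east-north-up frame): v₁ = (0.367, -0.134, -0.921), v₂ = (0.417, 0.350, -0.839).
n = v₁ × v₂ = (0.434, -0.076, 0.184) (taken with n_z > 0).
tan δ = √(n_x²+n_y²)/n_z = 0.441/0.184, so δ = 67.3°.
Dip direction = atan2(0.434, -0.076) = 100° (azimuth of n's horizontal projection).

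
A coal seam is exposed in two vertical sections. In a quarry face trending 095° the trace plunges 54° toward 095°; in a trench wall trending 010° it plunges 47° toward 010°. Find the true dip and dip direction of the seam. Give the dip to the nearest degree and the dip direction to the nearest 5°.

Represent each trace as a vector plunging at its apparent dip toward its trend (east-north-up frame): v₁ = (0.586, -0.051, -0.809), v₂ = (0.118, 0.672, -0.731).
The plane normal is n = v₁ × v₂ ∝ (0.581, 0.332, 0.399).
tan δ = √(n_x²+n_y²)/n_z = 0.669/0.399, so δ = 59.2°.
Dip direction = azimuth of (n_x, n_y) = atan2(0.581, 0.332) = 60°.

true dip 59°, dip direction 060°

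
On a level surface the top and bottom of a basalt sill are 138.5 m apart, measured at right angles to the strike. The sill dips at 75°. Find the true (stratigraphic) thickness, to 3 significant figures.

134 m

True thickness t = w · sin(dip) = 138.5 × sin 75°
t = 138.5 × 0.9659 = 133.781 m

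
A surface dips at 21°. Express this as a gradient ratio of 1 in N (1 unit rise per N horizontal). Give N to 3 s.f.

1 in 2.61

1 : N means tan θ = 1/N, so N = 1/tan 21° = 1/0.3839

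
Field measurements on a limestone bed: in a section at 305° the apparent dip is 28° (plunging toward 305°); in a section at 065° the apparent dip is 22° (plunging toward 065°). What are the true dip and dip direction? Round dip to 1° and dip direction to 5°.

true dip 43°, dip direction 000°

Each apparent-dip line lies in the plane. As unit vectors (x east, y north, z up), v₁ plunges 28°→305° and v₂ plunges 22°→065°.
n = v₁ × v₂ = (0.006, 0.665, 0.709) (taken with n_z > 0).
Dip δ = arctan(|n_h|/n_z) = arctan(0.665/0.709) = 43.2°.
The horizontal component of n points toward azimuth atan2(n_x, n_y) = 0°, the dip direction.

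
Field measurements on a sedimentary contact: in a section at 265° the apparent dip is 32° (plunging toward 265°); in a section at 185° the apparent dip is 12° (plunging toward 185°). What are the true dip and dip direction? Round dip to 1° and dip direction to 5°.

The two traces are lines in the plane: v₁ = (sin 265°·cos 32°, cos 265°·cos 32°, −sin 32°), v₂ = (sin 185°·cos 12°, cos 185°·cos 12°, −sin 12°).
Cross product v₁ × v₂ gives the pole to the plane: n ∝ (-0.501, -0.130, 0.817).
Dip δ = arctan(|n_h|/n_z) = arctan(0.518/0.817) = 32.4°.
The horizontal component of n points toward azimuth atan2(n_x, n_y) = 255°, the dip direction.

true dip 32°, dip direction 255°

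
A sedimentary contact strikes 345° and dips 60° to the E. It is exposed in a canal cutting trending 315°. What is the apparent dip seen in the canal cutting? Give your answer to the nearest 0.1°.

The strike is 345° and the section trends 315°; the acute angle between them is β = 30°.
tan α = tan 60° × sin 30° = 1.7321 × 0.5000 = 0.8660
α = arctan(0.8660) = 40.89°

40.9°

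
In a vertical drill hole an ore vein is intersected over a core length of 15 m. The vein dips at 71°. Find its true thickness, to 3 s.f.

4.88 m

True thickness t = h · cos(dip) = 15 × cos 71°
t = 15 × 0.3256 = 4.884 m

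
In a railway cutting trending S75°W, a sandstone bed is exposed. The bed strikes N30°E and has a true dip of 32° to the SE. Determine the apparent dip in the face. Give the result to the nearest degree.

24°

The section lies 45° from the strike.
tan α = tan 32° × sin 45° = 0.6249 × 0.7071 = 0.4418
apparent dip = arctan 0.4418 = 23.84°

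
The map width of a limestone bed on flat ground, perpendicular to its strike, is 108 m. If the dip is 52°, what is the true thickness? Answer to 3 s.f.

True thickness t = w · sin(dip) = 108 × sin 52°
t = 108 × 0.7880 = 85.105 m

85.1 m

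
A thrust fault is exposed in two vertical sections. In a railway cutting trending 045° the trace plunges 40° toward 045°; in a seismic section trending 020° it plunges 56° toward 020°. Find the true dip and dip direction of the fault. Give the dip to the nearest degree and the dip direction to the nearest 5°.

true dip 62°, dip direction 340°

Represent each trace as a vector plunging at its apparent dip toward its trend (east-north-up frame): v₁ = (0.542, 0.542, -0.643), v₂ = (0.191, 0.525, -0.829).
The plane normal is n = v₁ × v₂ ∝ (-0.111, 0.326, 0.181).
True dip = arccos(n_z / |n|) = arccos(0.4651) = 62.3°.
Dip direction = azimuth of (n_x, n_y) = atan2(-0.111, 0.326) = 341°.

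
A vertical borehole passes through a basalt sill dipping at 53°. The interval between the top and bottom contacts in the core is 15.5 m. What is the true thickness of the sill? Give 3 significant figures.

9.33 m

True thickness t = h · cos(dip) = 15.5 × cos 53°
t = 15.5 × 0.6018 = 9.328 m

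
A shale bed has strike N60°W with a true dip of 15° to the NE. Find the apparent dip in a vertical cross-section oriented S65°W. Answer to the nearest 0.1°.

12.4°

Angle between strike (N60°W) and section (S65°W): β = 55°.
tan(apparent dip) = tan 15° · sin 55° = 0.2195
α = arctan(0.2195) = 12.38°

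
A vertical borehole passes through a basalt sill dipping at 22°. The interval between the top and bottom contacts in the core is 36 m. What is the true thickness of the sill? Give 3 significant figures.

33.4 m

True thickness t = h · cos(dip) = 36 × cos 22°
t = 36 × 0.9272 = 33.379 m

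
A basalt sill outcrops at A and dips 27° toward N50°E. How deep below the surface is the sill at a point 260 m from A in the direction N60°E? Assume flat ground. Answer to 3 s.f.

130 m

The hole lies 10° from the dip direction, so the down-dip offset is 260 × cos 10° = 256.05 m.
Depth = down-dip offset × tan(dip) = 256.05 × tan 27° = 256.05 × 0.5095
Depth = 130.46 m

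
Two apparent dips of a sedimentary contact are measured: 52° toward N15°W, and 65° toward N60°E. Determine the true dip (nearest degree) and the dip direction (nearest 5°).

true dip 66°, dip direction 040°

The two traces are lines in the plane: v₁ = (sin 345°·cos 52°, cos 345°·cos 52°, −sin 52°), v₂ = (sin 60°·cos 65°, cos 60°·cos 65°, −sin 65°).
Cross product v₁ × v₂ gives the pole to the plane: n ∝ (0.372, 0.433, 0.251).
Dip δ = arctan(|n_h|/n_z) = arctan(0.571/0.251) = 66.2°.
Dip direction = azimuth of (n_x, n_y) = atan2(0.372, 0.433) = 41°.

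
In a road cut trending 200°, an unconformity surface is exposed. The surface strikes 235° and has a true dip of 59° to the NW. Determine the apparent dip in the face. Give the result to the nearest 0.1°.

43.7°

The section lies 35° from the strike.
tan(apparent dip) = tan 59° · sin 35° = 0.9546
apparent dip = arctan 0.9546 = 43.67°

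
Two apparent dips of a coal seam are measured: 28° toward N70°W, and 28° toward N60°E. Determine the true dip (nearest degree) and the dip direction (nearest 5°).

true dip 52°, dip direction 355°

The two traces are lines in the plane: v₁ = (sin 290°·cos 28°, cos 290°·cos 28°, −sin 28°), v₂ = (sin 60°·cos 28°, cos 60°·cos 28°, −sin 28°).
Cross product v₁ × v₂ gives the pole to the plane: n ∝ (-0.065, 0.749, 0.597).
Dip δ = arctan(|n_h|/n_z) = arctan(0.751/0.597) = 51.5°.
Dip direction = azimuth of (n_x, n_y) = atan2(-0.065, 0.749) = 355°.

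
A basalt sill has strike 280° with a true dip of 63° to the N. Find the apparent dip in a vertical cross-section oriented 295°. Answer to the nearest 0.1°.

The section lies 15° from the strike.
tan α = tan 63° × sin 15° = 1.9626 × 0.2588 = 0.5080
apparent dip = arctan 0.5080 = 26.93°

26.9°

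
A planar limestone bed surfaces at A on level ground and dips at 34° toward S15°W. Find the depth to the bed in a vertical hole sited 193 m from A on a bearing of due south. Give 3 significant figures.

126 m

The hole lies 15° from the dip direction, so the down-dip offset is 193 × cos 15° = 186.42 m.
Depth = down-dip offset × tan(dip) = 186.42 × tan 34° = 186.42 × 0.6745
Depth = 125.74 m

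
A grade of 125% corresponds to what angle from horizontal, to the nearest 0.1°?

tan θ = 125/100 = 1.2500
θ = arctan(1.2500) = 51.34°

51.3°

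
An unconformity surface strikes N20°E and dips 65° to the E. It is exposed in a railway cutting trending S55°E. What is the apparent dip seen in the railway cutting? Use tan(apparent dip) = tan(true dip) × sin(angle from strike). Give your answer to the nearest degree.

64°

The strike is N20°E and the section trends S55°E; the acute angle between them is β = 75°.
tan(apparent dip) = tan 65° · sin 75° = 2.0714
α = arctan(2.0714) = 64.23°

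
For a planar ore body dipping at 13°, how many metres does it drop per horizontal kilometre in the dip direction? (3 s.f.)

drop per km = 1000 × tan 13° = 1000 × 0.2309

231 m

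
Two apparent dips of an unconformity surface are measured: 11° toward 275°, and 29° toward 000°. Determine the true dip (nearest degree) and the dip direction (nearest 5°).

Represent each trace as a vector plunging at its apparent dip toward its trend (east-north-up frame): v₁ = (-0.978, 0.086, -0.191), v₂ = (0.000, 0.875, -0.485).
Cross product v₁ × v₂ gives the pole to the plane: n ∝ (-0.125, 0.474, 0.855).
Dip δ = arctan(|n_h|/n_z) = arctan(0.490/0.855) = 29.8°.
Dip direction = atan2(-0.125, 0.474) = 345° (azimuth of n's horizontal projection).

true dip 30°, dip direction 345°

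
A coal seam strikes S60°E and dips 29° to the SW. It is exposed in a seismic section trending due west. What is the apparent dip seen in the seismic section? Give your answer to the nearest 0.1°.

Angle between strike (S60°E) and section (due west): β = 30°.
tan α = tan 29° × sin 30° = 0.5543 × 0.5000 = 0.2772
α = arctan(0.2772) = 15.49°

15.5°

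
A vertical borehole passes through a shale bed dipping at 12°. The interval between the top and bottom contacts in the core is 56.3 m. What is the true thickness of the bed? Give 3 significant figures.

55.1 m

True thickness t = h · cos(dip) = 56.3 × cos 12°
t = 56.3 × 0.9781 = 55.070 m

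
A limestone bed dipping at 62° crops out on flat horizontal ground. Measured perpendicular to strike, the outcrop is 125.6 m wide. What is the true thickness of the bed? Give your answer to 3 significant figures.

111 m

True thickness t = w · sin(dip) = 125.6 × sin 62°
t = 125.6 × 0.8829 = 110.898 m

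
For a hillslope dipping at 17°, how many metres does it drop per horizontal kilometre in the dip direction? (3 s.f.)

306 m

drop per km = 1000 × tan 17° = 1000 × 0.3057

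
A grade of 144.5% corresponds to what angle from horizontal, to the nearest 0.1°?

55.3°

tan θ = 144.5/100 = 1.4450
θ = arctan(1.4450) = 55.32°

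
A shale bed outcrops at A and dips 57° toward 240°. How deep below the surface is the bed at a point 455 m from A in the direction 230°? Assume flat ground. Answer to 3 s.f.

The hole lies 10° from the dip direction, so the down-dip offset is 455 × cos 10° = 448.09 m.
Depth = down-dip offset × tan(dip) = 448.09 × tan 57° = 448.09 × 1.5399
Depth = 689.99 m

690 m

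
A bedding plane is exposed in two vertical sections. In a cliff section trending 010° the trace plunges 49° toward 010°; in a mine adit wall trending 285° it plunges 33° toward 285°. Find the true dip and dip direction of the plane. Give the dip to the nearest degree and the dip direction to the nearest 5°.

Represent each trace as a vector plunging at its apparent dip toward its trend (east-north-up frame): v₁ = (0.114, 0.646, -0.755), v₂ = (-0.810, 0.217, -0.545).
n = v₁ × v₂ = (-0.188, 0.673, 0.548) (taken with n_z > 0).
Dip δ = arctan(|n_h|/n_z) = arctan(0.699/0.548) = 51.9°.
The horizontal component of n points toward azimuth atan2(n_x, n_y) = 344°, the dip direction.

true dip 52°, dip direction 345°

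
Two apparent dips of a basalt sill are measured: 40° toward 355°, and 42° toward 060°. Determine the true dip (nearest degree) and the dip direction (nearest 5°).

Represent each trace as a vector plunging at its apparent dip toward its trend (east-north-up frame): v₁ = (-0.067, 0.763, -0.643), v₂ = (0.644, 0.372, -0.669).
n = v₁ × v₂ = (0.272, 0.458, 0.516) (taken with n_z > 0).
Dip δ = arctan(|n_h|/n_z) = arctan(0.533/0.516) = 45.9°.
The horizontal component of n points toward azimuth atan2(n_x, n_y) = 31°, the dip direction.

true dip 46°, dip direction 030°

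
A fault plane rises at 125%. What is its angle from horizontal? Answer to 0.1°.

51.3°

tan θ = 125/100 = 1.2500
θ = arctan(1.2500) = 51.34°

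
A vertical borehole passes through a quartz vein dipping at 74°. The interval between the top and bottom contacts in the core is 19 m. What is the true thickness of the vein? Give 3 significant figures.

True thickness t = h · cos(dip) = 19 × cos 74°
t = 19 × 0.2756 = 5.237 m

5.24 m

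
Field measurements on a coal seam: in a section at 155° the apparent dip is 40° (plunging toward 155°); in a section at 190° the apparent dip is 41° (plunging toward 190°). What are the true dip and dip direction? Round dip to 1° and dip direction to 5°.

Represent each trace as a vector plunging at its apparent dip toward its trend (east-north-up frame): v₁ = (0.324, -0.694, -0.643), v₂ = (-0.131, -0.743, -0.656).
Cross product v₁ × v₂ gives the pole to the plane: n ∝ (0.022, -0.297, 0.332).
Dip δ = arctan(|n_h|/n_z) = arctan(0.297/0.332) = 41.9°.
The horizontal component of n points toward azimuth atan2(n_x, n_y) = 176°, the dip direction.

true dip 42°, dip direction 175°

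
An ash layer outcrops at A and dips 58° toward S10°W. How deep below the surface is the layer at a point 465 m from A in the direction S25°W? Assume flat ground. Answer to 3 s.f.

719 m

The hole lies 15° from the dip direction, so the down-dip offset is 465 × cos 15° = 449.16 m.
Depth = down-dip offset × tan(dip) = 449.16 × tan 58° = 449.16 × 1.6003
Depth = 718.80 m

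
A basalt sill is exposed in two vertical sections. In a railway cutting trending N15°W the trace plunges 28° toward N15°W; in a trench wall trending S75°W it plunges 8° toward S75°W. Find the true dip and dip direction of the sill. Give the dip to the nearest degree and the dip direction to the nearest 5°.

true dip 29°, dip direction 330°

The two traces are lines in the plane: v₁ = (sin 345°·cos 28°, cos 345°·cos 28°, −sin 28°), v₂ = (sin 255°·cos 8°, cos 255°·cos 8°, −sin 8°).
n = v₁ × v₂ = (-0.239, 0.417, 0.874) (taken with n_z > 0).
Dip δ = arctan(|n_h|/n_z) = arctan(0.481/0.874) = 28.8°.
The horizontal component of n points toward azimuth atan2(n_x, n_y) = 330°, the dip direction.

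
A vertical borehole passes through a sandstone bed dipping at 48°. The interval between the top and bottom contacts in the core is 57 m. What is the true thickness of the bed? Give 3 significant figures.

38.1 m

True thickness t = h · cos(dip) = 57 × cos 48°
t = 57 × 0.6691 = 38.140 m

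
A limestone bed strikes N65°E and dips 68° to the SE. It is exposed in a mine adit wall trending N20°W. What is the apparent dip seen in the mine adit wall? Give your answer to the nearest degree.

68°

The section lies 85° from the strike.
tan(apparent dip) = tan 68° · sin 85° = 2.4657
α = arctan(2.4657) = 67.92°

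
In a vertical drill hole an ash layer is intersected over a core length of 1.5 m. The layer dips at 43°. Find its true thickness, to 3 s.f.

1.10 m

True thickness t = h · cos(dip) = 1.5 × cos 43°
t = 1.5 × 0.7314 = 1.097 m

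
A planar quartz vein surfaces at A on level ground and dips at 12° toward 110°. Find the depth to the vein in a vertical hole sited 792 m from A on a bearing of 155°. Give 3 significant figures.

The hole lies 45° from the dip direction, so the down-dip offset is 792 × cos 45° = 560.03 m.
Depth = down-dip offset × tan(dip) = 560.03 × tan 12° = 560.03 × 0.2126
Depth = 119.04 m

119 m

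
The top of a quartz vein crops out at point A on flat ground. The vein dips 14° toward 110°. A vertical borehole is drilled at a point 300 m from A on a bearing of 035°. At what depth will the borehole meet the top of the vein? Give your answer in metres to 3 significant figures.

The hole lies 75° from the dip direction, so the down-dip offset is 300 × cos 75° = 77.65 m.
Depth = down-dip offset × tan(dip) = 77.65 × tan 14° = 77.65 × 0.2493
Depth = 19.36 m

19.4 m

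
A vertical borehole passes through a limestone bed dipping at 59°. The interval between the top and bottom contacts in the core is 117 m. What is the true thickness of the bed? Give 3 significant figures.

60.3 m

True thickness t = h · cos(dip) = 117 × cos 59°
t = 117 × 0.5150 = 60.259 m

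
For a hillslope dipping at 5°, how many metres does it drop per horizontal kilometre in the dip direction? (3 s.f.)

drop per km = 1000 × tan 5° = 1000 × 0.0875

87.5 m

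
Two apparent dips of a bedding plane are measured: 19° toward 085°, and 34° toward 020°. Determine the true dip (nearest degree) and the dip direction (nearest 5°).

Each apparent-dip line lies in the plane. As unit vectors (x east, y north, z up), v₁ plunges 19°→085° and v₂ plunges 34°→020°.
n = v₁ × v₂ = (0.208, 0.434, 0.710) (taken with n_z > 0).
Dip δ = arctan(|n_h|/n_z) = arctan(0.481/0.710) = 34.1°.
Dip direction = azimuth of (n_x, n_y) = atan2(0.208, 0.434) = 26°.

true dip 34°, dip direction 025°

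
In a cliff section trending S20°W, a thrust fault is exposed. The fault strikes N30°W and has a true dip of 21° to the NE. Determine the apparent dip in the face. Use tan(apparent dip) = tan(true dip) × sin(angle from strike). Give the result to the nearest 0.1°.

16.4°

Angle between strike (N30°W) and section (S20°W): β = 50°.
tan(apparent dip) = tan 21° · sin 50° = 0.2941
apparent dip = arctan 0.2941 = 16.39°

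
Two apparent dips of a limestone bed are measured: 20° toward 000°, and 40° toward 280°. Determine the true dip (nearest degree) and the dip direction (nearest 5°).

Represent each trace as a vector plunging at its apparent dip toward its trend (east-north-up frame): v₁ = (0.000, 0.940, -0.342), v₂ = (-0.754, 0.133, -0.643).
The plane normal is n = v₁ × v₂ ∝ (-0.559, 0.258, 0.709).
Dip δ = arctan(|n_h|/n_z) = arctan(0.615/0.709) = 41.0°.
Dip direction = azimuth of (n_x, n_y) = atan2(-0.559, 0.258) = 295°.

true dip 41°, dip direction 295°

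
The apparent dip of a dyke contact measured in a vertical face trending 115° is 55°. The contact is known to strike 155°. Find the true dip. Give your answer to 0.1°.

65.8°

The section is 40° from the strike.
tan δ = tan α / sin β = tan 55° / sin 40° = 1.4281 / 0.6428 = 2.2218
true dip = arctan 2.2218 = 65.77°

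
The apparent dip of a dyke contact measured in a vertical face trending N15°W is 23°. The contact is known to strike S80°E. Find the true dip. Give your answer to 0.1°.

25.1°

β = acute angle between strike S80°E and section N15°W = 65°.
tan δ = tan α / sin β = tan 23° / sin 65° = 0.4245 / 0.9063 = 0.4684
true dip = arctan 0.4684 = 25.10°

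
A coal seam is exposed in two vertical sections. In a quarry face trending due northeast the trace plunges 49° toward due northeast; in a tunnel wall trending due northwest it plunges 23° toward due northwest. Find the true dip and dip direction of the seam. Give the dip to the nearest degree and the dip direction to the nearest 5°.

true dip 51°, dip direction 025°

The two traces are lines in the plane: v₁ = (sin 45°·cos 49°, cos 45°·cos 49°, −sin 49°), v₂ = (sin 315°·cos 23°, cos 315°·cos 23°, −sin 23°).
n = v₁ × v₂ = (0.310, 0.672, 0.604) (taken with n_z > 0).
tan δ = √(n_x²+n_y²)/n_z = 0.740/0.604, so δ = 50.8°.
The horizontal component of n points toward azimuth atan2(n_x, n_y) = 25°, the dip direction.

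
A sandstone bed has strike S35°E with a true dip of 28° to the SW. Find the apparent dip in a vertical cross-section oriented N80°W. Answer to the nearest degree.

21°

The section lies 45° from the strike.
tan(apparent dip) = tan 28° · sin 45° = 0.3760
α = arctan(0.3760) = 20.61°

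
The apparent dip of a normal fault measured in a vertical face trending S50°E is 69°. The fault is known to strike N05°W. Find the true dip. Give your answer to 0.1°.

The section is 45° from the strike.
tan δ = tan α / sin β = tan 69° / sin 45° = 2.6051 / 0.7071 = 3.6842
true dip = arctan 3.6842 = 74.81°

74.8°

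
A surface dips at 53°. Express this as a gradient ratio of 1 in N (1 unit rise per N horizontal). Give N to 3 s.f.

1 in 0.754

1 : N means tan θ = 1/N, so N = 1/tan 53° = 1/1.3270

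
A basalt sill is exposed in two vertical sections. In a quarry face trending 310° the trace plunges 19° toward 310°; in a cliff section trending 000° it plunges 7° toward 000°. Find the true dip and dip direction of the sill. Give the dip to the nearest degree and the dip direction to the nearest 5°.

true dip 20°, dip direction 290°

Represent each trace as a vector plunging at its apparent dip toward its trend (east-north-up frame): v₁ = (-0.724, 0.608, -0.326), v₂ = (0.000, 0.993, -0.122).
The plane normal is n = v₁ × v₂ ∝ (-0.249, 0.088, 0.719).
True dip = arccos(n_z / |n|) = arccos(0.9386) = 20.2°.
Dip direction = atan2(-0.249, 0.088) = 290° (azimuth of n's horizontal projection).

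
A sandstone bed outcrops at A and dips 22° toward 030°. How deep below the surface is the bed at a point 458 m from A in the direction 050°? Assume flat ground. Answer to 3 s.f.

The hole lies 20° from the dip direction, so the down-dip offset is 458 × cos 20° = 430.38 m.
Depth = down-dip offset × tan(dip) = 430.38 × tan 22° = 430.38 × 0.4040
Depth = 173.88 m

174 m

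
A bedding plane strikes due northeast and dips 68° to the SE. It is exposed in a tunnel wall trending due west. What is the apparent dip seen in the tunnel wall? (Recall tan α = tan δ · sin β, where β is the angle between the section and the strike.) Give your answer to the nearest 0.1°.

The strike is due northeast and the section trends due west; the acute angle between them is β = 45°.
tan(apparent dip) = tan 68° · sin 45° = 1.7502
apparent dip = arctan 1.7502 = 60.26°

60.3°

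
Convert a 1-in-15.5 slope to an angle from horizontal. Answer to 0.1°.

3.7°

tan θ = 1/15.5 = 0.0645
θ = arctan(0.0645) = 3.69°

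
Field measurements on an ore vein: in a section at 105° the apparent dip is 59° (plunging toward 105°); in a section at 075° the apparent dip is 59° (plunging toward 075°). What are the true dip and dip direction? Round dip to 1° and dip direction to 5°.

true dip 60°, dip direction 090°

The two traces are lines in the plane: v₁ = (sin 105°·cos 59°, cos 105°·cos 59°, −sin 59°), v₂ = (sin 75°·cos 59°, cos 75°·cos 59°, −sin 59°).
Cross product v₁ × v₂ gives the pole to the plane: n ∝ (0.229, 0.000, 0.133).
Dip δ = arctan(|n_h|/n_z) = arctan(0.229/0.133) = 59.9°.
Dip direction = atan2(0.229, 0.000) = 90° (azimuth of n's horizontal projection).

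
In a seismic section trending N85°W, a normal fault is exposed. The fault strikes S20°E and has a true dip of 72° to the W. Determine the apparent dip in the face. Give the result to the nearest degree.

Angle between strike (S20°E) and section (N85°W): β = 65°.
tan(apparent dip) = tan 72° · sin 65° = 2.7893
α = arctan(2.7893) = 70.28°

70°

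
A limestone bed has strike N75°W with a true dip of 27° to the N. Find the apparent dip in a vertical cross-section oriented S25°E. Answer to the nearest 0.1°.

The section lies 50° from the strike.
tan(apparent dip) = tan 27° · sin 50° = 0.3903
α = arctan(0.3903) = 21.32°

21.3°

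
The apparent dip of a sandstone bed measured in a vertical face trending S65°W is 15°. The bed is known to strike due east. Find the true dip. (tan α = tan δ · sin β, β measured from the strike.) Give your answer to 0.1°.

32.4°

The section is 25° from the strike.
tan δ = tan α / sin β = tan 15° / sin 25° = 0.2679 / 0.4226 = 0.6340
true dip = arctan 0.6340 = 32.38°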